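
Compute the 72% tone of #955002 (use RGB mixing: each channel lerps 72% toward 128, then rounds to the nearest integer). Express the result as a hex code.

#86735d

#955002 is rgb(149, 80, 2).
Per channel, c → c + 0.72(128 − c):
  R: 149 − 15.12 = 133.88 → 134
  G: 80 + 0.72×(128−80) = 80 + 34.56 = 114.56 → 115
  B: 2 + 90.72 = 92.72 → 93
rgb(134, 115, 93) = #86735d.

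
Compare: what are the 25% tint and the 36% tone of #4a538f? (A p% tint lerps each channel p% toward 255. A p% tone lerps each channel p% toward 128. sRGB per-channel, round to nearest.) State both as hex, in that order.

#4a538f is rgb(74, 83, 143).
25% tint:
  R: 74 + 0.25×(255−74) = 74 + 45.25 = 119.25 → 119
  G: 83 + 43 = 126 → 126
  B: 143 + 0.25×(255−143) = 143 + 28 = 171 → 171
  → #777eab
36% tone:
  R: 74 + 0.36×(128−74) = 74 + 19.44 = 93.44 → 93
  G: 83 + 0.36×(128−83) = 83 + 16.2 = 99.2 → 99
  B: 143 − 5.4 = 137.6 → 138
  → #5d638a

#777eab, #5d638a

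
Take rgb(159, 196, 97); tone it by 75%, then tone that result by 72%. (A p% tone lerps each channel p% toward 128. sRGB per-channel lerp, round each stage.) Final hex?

#82857e

Lerp each channel 75% toward 128:
  R: 159 + 0.75×(128−159) = 159 − 23.25 = 135.75 → 136
  G: 196 − 51 = 145 → 145
  B: 97 + 23.25 = 120.25 → 120
After the tone: rgb(136, 145, 120) = #889178.
A 72% tone moves each channel 72% toward 128:
  R: 136 + 0.72×(128−136) = 136 − 5.76 = 130.24 → 130
  G: 145 + 0.72×(128−145) = 145 − 12.24 = 132.76 → 133
  B: 120 + 0.72×(128−120) = 120 + 5.76 = 125.76 → 126
rgb(130, 133, 126) = #82857e.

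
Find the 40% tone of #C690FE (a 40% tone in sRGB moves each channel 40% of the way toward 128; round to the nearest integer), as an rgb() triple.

#C690FE is rgb(198, 144, 254).
Lerp each channel 40% toward 128:
  R: 198 + 0.4×(128−198) = 198 − 28 = 170 → 170
  G: 144 − 6.4 = 137.6 → 138
  B: 254 + 0.4×(128−254) = 254 − 50.4 = 203.6 → 204

rgb(170, 138, 204)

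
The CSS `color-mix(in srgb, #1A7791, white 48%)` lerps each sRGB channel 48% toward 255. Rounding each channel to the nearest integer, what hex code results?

#1A7791 is rgb(26, 119, 145).
Lerp each channel 48% toward 255:
  R: 26 + 109.92 = 135.92 → 136
  G: 119 + 0.48×(255−119) = 119 + 65.28 = 184.28 → 184
  B: 145 + 52.8 = 197.8 → 198
rgb(136, 184, 198) = #88B8C6.

#88B8C6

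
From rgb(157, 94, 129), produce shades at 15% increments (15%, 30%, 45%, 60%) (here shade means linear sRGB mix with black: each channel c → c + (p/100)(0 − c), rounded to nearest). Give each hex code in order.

15%: (157 − 23.55 = 133.45→133, 94 − 14.1 = 79.9→80, 129 − 19.35 = 109.65→110) → #85506E
30%: (157 − 47.1 = 109.9→110, 94 − 28.2 = 65.8→66, 129 − 38.7 = 90.3→90) → #6E425A
45%: (157 − 70.65 = 86.35→86, 94 − 42.3 = 51.7→52, 129 − 58.05 = 70.95→71) → #563447
60%: (157 − 94.2 = 62.8→63, 94 − 56.4 = 37.6→38, 129 − 77.4 = 51.6→52) → #3F2634

#85506E, #6E425A, #563447, #3F2634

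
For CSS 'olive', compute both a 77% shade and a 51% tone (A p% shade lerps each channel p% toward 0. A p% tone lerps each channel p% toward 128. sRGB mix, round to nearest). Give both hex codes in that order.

#1D1D00, #808041

CSS olive is rgb(128, 128, 0).
77% shade:
  R: 128 + 0.77×(0−128) = 128 − 98.56 = 29.44 → 29
  G: 128 + 0.77×(0−128) = 128 − 98.56 = 29.44 → 29
  B: 0 + 0.77×(0−0) = 0 + 0 = 0 → 0
  → #1D1D00
51% tone:
  R: 128 + 0.51×(128−128) = 128 + 0 = 128 → 128
  G: 128 + 0.51×(128−128) = 128 + 0 = 128 → 128
  B: 0 + 0.51×(128−0) = 0 + 65.28 = 65.28 → 65
  → #808041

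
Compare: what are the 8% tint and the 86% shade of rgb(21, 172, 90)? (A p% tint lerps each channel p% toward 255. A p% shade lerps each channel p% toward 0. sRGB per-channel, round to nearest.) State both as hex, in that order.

8% tint:
  R: 21 + 0.08×(255−21) = 21 + 18.72 = 39.72 → 40
  G: 172 + 6.64 = 178.64 → 179
  B: 90 + 0.08×(255−90) = 90 + 13.2 = 103.2 → 103
  → #28B367
86% shade:
  R: 21 + 0.86×(0−21) = 21 − 18.06 = 2.94 → 3
  G: 172 + 0.86×(0−172) = 172 − 147.92 = 24.08 → 24
  B: 90 − 77.4 = 12.6 → 13
  → #03180D

#28B367, #03180D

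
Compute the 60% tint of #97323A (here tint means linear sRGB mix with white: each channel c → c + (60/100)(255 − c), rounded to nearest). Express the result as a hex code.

#97323A is rgb(151, 50, 58).
Per channel, c → c + 0.6(255 − c):
  R: 151 + 0.6×(255−151) = 151 + 62.4 = 213.4 → 213
  G: 50 + 0.6×(255−50) = 50 + 123 = 173 → 173
  B: 58 + 0.6×(255−58) = 58 + 118.2 = 176.2 → 176
rgb(213, 173, 176) = #D5ADB0.

#D5ADB0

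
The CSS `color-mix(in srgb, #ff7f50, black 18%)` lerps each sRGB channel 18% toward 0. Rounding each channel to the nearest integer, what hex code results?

#d16842

#ff7f50 is rgb(255, 127, 80).
An 18% shade moves each channel 18% toward 0:
  R: 255 + 0.18×(0−255) = 255 − 45.9 = 209.1 → 209
  G: 127 + 0.18×(0−127) = 127 − 22.86 = 104.14 → 104
  B: 80 + 0.18×(0−80) = 80 − 14.4 = 65.6 → 66
rgb(209, 104, 66) = #d16842.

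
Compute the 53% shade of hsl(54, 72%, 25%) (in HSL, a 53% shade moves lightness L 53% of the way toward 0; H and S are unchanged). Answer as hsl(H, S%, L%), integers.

L moves 53% from 25 toward 0: 25 − 13.25 = 11.75 → 12.
H and S are unchanged.

hsl(54, 72%, 12%)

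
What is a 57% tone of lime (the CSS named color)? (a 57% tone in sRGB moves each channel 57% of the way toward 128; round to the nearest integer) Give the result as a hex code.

#49b749

CSS lime is rgb(0, 255, 0).
Lerp each channel 57% toward 128:
  R: 0 + 0.57×(128−0) = 0 + 72.96 = 72.96 → 73
  G: 255 − 72.39 = 182.61 → 183
  B: 0 + 72.96 = 72.96 → 73
rgb(73, 183, 73) = #49b749.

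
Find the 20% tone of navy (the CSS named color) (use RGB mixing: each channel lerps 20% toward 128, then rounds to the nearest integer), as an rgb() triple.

rgb(26, 26, 128)

CSS navy is rgb(0, 0, 128).
Per channel, c → c + 0.2(128 − c):
  R: 0 + 0.2×(128−0) = 0 + 25.6 = 25.6 → 26
  G: 0 + 0.2×(128−0) = 0 + 25.6 = 25.6 → 26
  B: 128 + 0.2×(128−128) = 128 + 0 = 128 → 128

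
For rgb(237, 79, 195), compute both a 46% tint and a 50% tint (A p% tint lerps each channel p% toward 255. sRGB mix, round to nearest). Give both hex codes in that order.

46% tint:
  R: 237 + 0.46×(255−237) = 237 + 8.28 = 245.28 → 245
  G: 79 + 0.46×(255−79) = 79 + 80.96 = 159.96 → 160
  B: 195 + 27.6 = 222.6 → 223
  → #F5A0DF
50% tint:
  R: 237 + 0.5×(255−237) = 237 + 9 = 246 → 246
  G: 79 + 0.5×(255−79) = 79 + 88 = 167 → 167
  B: 195 + 30 = 225 → 225
  → #F6A7E1

#F5A0DF, #F6A7E1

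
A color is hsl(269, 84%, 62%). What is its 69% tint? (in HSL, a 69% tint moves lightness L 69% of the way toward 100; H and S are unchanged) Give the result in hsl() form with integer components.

hsl(269, 84%, 88%)

L moves 69% from 62 toward 100: 62 + 26.22 = 88.22 → 88.
H and S are unchanged.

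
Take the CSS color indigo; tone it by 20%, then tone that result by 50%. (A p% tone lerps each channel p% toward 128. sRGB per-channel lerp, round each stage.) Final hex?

CSS indigo is rgb(75, 0, 130).
A 20% tone moves each channel 20% toward 128:
  R: 75 + 0.2×(128−75) = 75 + 10.6 = 85.6 → 86
  G: 0 + 25.6 = 25.6 → 26
  B: 130 + 0.2×(128−130) = 130 − 0.4 = 129.6 → 130
After the tone: rgb(86, 26, 130) = #561A82.
Lerp each channel 50% toward 128:
  R: 86 + 0.5×(128−86) = 86 + 21 = 107 → 107
  G: 26 + 0.5×(128−26) = 26 + 51 = 77 → 77
  B: 130 + 0.5×(128−130) = 130 − 1 = 129 → 129
rgb(107, 77, 129) = #6B4D81.

#6B4D81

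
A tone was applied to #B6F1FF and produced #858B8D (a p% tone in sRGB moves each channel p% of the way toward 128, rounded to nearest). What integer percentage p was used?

90%

#B6F1FF is rgb(182, 241, 255); #858B8D is rgb(133, 139, 141).
On the B channel (widest range): 141 ≈ 255 + (p/100)(128 − 255), so p ≈ 100×(141 − 255)/(128 − 255) = -11400/-127 = 89.76.
p = 90 reproduces all three channels after rounding.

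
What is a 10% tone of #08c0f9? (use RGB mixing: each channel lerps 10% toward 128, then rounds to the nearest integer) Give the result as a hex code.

#14baed

#08c0f9 is rgb(8, 192, 249).
A 10% tone moves each channel 10% toward 128:
  R: 8 + 12 = 20 → 20
  G: 192 − 6.4 = 185.6 → 186
  B: 249 + 0.1×(128−249) = 249 − 12.1 = 236.9 → 237
rgb(20, 186, 237) = #14baed.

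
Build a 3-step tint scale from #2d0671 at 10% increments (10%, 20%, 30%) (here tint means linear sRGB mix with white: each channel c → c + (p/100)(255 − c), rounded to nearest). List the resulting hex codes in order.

#421f7f, #57388d, #6c519c

#2d0671 is rgb(45, 6, 113).
10%: (45 + 21 = 66→66, 6 + 24.9 = 30.9→31, 113 + 14.2 = 127.2→127) → #421f7f
20%: (45 + 42 = 87→87, 6 + 49.8 = 55.8→56, 113 + 28.4 = 141.4→141) → #57388d
30%: (45 + 63 = 108→108, 6 + 74.7 = 80.7→81, 113 + 42.6 = 155.6→156) → #6c519c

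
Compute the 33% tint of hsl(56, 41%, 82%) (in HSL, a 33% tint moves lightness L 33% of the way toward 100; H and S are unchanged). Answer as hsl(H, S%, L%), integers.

hsl(56, 41%, 88%)

L moves 33% from 82 toward 100: 82 + 5.94 = 87.94 → 88.
H and S are unchanged.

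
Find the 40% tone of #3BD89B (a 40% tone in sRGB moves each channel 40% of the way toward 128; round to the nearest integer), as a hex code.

#57B590

#3BD89B is rgb(59, 216, 155).
Per channel, c → c + 0.4(128 − c):
  R: 59 + 27.6 = 86.6 → 87
  G: 216 − 35.2 = 180.8 → 181
  B: 155 − 10.8 = 144.2 → 144
rgb(87, 181, 144) = #57B590.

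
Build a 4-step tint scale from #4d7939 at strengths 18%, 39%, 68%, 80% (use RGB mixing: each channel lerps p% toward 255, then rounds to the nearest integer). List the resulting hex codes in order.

#6d915d, #92ad86, #c6d4c0, #dbe4d7

#4d7939 is rgb(77, 121, 57).
18%: (77 + 32.04 = 109.04→109, 121 + 24.12 = 145.12→145, 57 + 35.64 = 92.64→93) → #6d915d
39%: (77 + 69.42 = 146.42→146, 121 + 52.26 = 173.26→173, 57 + 77.22 = 134.22→134) → #92ad86
68%: (77 + 121.04 = 198.04→198, 121 + 91.12 = 212.12→212, 57 + 134.64 = 191.64→192) → #c6d4c0
80%: (77 + 142.4 = 219.4→219, 121 + 107.2 = 228.2→228, 57 + 158.4 = 215.4→215) → #dbe4d7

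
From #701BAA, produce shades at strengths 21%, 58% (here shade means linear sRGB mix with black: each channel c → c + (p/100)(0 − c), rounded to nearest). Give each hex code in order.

#581586, #2F0B47

#701BAA is rgb(112, 27, 170).
21%: (112 − 23.52 = 88.48→88, 27 − 5.67 = 21.33→21, 170 − 35.7 = 134.3→134) → #581586
58%: (112 − 64.96 = 47.04→47, 27 − 15.66 = 11.34→11, 170 − 98.6 = 71.4→71) → #2F0B47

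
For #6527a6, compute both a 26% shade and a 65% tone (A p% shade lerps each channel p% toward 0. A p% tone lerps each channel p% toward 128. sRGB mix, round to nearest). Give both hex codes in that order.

#6527a6 is rgb(101, 39, 166).
26% shade:
  R: 101 − 26.26 = 74.74 → 75
  G: 39 + 0.26×(0−39) = 39 − 10.14 = 28.86 → 29
  B: 166 + 0.26×(0−166) = 166 − 43.16 = 122.84 → 123
  → #4b1d7b
65% tone:
  R: 101 + 0.65×(128−101) = 101 + 17.55 = 118.55 → 119
  G: 39 + 0.65×(128−39) = 39 + 57.85 = 96.85 → 97
  B: 166 − 24.7 = 141.3 → 141
  → #77618d

#4b1d7b, #77618d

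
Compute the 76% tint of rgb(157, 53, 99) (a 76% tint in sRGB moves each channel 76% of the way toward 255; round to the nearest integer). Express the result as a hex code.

#E7CFDA

Per channel, c → c + 0.76(255 − c):
  R: 157 + 74.48 = 231.48 → 231
  G: 53 + 0.76×(255−53) = 53 + 153.52 = 206.52 → 207
  B: 99 + 0.76×(255−99) = 99 + 118.56 = 217.56 → 218
rgb(231, 207, 218) = #E7CFDA.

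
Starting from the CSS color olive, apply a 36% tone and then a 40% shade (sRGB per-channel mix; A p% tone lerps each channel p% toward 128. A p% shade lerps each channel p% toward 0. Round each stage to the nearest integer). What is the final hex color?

CSS olive is rgb(128, 128, 0).
A 36% tone moves each channel 36% toward 128:
  R: 128 + 0.36×(128−128) = 128 + 0 = 128 → 128
  G: 128 + 0 = 128 → 128
  B: 0 + 0.36×(128−0) = 0 + 46.08 = 46.08 → 46
After the tone: rgb(128, 128, 46) = #80802E.
Per channel, c → c + 0.4(0 − c):
  R: 128 + 0.4×(0−128) = 128 − 51.2 = 76.8 → 77
  G: 128 − 51.2 = 76.8 → 77
  B: 46 + 0.4×(0−46) = 46 − 18.4 = 27.6 → 28
rgb(77, 77, 28) = #4D4D1C.

#4D4D1C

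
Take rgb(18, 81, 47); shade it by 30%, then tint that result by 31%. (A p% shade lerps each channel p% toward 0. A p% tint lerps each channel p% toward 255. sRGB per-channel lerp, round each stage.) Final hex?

Per channel, c → c + 0.3(0 − c):
  R: 18 − 5.4 = 12.6 → 13
  G: 81 + 0.3×(0−81) = 81 − 24.3 = 56.7 → 57
  B: 47 − 14.1 = 32.9 → 33
After the shade: rgb(13, 57, 33) = #0D3921.
A 31% tint moves each channel 31% toward 255:
  R: 13 + 0.31×(255−13) = 13 + 75.02 = 88.02 → 88
  G: 57 + 61.38 = 118.38 → 118
  B: 33 + 0.31×(255−33) = 33 + 68.82 = 101.82 → 102
rgb(88, 118, 102) = #587666.

#587666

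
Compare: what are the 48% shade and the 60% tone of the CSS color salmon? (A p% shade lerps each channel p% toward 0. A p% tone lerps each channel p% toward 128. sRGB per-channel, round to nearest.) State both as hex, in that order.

CSS salmon is rgb(250, 128, 114).
48% shade:
  R: 250 + 0.48×(0−250) = 250 − 120 = 130 → 130
  G: 128 + 0.48×(0−128) = 128 − 61.44 = 66.56 → 67
  B: 114 − 54.72 = 59.28 → 59
  → #82433b
60% tone:
  R: 250 − 73.2 = 176.8 → 177
  G: 128 + 0.6×(128−128) = 128 + 0 = 128 → 128
  B: 114 + 8.4 = 122.4 → 122
  → #b1807a

#82433b, #b1807a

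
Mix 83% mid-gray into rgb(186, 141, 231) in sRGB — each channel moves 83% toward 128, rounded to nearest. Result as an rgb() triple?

An 83% tone moves each channel 83% toward 128:
  R: 186 + 0.83×(128−186) = 186 − 48.14 = 137.86 → 138
  G: 141 + 0.83×(128−141) = 141 − 10.79 = 130.21 → 130
  B: 231 + 0.83×(128−231) = 231 − 85.49 = 145.51 → 146

rgb(138, 130, 146)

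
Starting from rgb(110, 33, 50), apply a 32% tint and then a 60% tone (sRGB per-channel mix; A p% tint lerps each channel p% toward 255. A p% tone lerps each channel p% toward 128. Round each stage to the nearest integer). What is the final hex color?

Per channel, c → c + 0.32(255 − c):
  R: 110 + 46.4 = 156.4 → 156
  G: 33 + 71.04 = 104.04 → 104
  B: 50 + 0.32×(255−50) = 50 + 65.6 = 115.6 → 116
After the tint: rgb(156, 104, 116) = #9C6874.
Per channel, c → c + 0.6(128 − c):
  R: 156 + 0.6×(128−156) = 156 − 16.8 = 139.2 → 139
  G: 104 + 14.4 = 118.4 → 118
  B: 116 + 0.6×(128−116) = 116 + 7.2 = 123.2 → 123
rgb(139, 118, 123) = #8B767B.

#8B767B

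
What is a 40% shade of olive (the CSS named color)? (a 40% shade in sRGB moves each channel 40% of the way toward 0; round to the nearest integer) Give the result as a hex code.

#4D4D00

CSS olive is rgb(128, 128, 0).
A 40% shade moves each channel 40% toward 0:
  R: 128 − 51.2 = 76.8 → 77
  G: 128 − 51.2 = 76.8 → 77
  B: 0 + 0.4×(0−0) = 0 + 0 = 0 → 0
rgb(77, 77, 0) = #4D4D00.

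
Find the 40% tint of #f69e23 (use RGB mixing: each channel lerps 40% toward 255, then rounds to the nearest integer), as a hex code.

#fac57b

#f69e23 is rgb(246, 158, 35).
Per channel, c → c + 0.4(255 − c):
  R: 246 + 3.6 = 249.6 → 250
  G: 158 + 38.8 = 196.8 → 197
  B: 35 + 88 = 123 → 123
rgb(250, 197, 123) = #fac57b.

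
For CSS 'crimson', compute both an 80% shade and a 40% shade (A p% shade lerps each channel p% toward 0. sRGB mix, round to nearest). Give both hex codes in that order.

CSS crimson is rgb(220, 20, 60).
80% shade:
  R: 220 + 0.8×(0−220) = 220 − 176 = 44 → 44
  G: 20 + 0.8×(0−20) = 20 − 16 = 4 → 4
  B: 60 − 48 = 12 → 12
  → #2c040c
40% shade:
  R: 220 + 0.4×(0−220) = 220 − 88 = 132 → 132
  G: 20 + 0.4×(0−20) = 20 − 8 = 12 → 12
  B: 60 + 0.4×(0−60) = 60 − 24 = 36 → 36
  → #840c24

#2c040c, #840c24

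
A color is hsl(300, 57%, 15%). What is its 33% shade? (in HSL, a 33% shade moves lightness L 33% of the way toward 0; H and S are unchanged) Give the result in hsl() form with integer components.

hsl(300, 57%, 10%)

L moves 33% from 15 toward 0: 15 − 4.95 = 10.05 → 10.
H and S are unchanged.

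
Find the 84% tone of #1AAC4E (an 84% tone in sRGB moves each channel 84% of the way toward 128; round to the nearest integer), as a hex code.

#708778

#1AAC4E is rgb(26, 172, 78).
Per channel, c → c + 0.84(128 − c):
  R: 26 + 0.84×(128−26) = 26 + 85.68 = 111.68 → 112
  G: 172 + 0.84×(128−172) = 172 − 36.96 = 135.04 → 135
  B: 78 + 42 = 120 → 120
rgb(112, 135, 120) = #708778.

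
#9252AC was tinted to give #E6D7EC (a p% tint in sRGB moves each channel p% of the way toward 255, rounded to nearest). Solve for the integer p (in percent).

77%

#9252AC is rgb(146, 82, 172); #E6D7EC is rgb(230, 215, 236).
On the G channel (widest range): 215 ≈ 82 + (p/100)(255 − 82), so p ≈ 100×(215 − 82)/(255 − 82) = 13300/173 = 76.88.
p = 77 reproduces all three channels after rounding.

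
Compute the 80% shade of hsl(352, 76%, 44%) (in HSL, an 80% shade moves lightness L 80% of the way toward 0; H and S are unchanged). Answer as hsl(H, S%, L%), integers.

hsl(352, 76%, 9%)

L moves 80% from 44 toward 0: 44 − 35.2 = 8.8 → 9.
H and S are unchanged.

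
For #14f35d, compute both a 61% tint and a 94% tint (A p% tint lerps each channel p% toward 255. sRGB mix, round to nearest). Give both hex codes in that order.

#14f35d is rgb(20, 243, 93).
61% tint:
  R: 20 + 0.61×(255−20) = 20 + 143.35 = 163.35 → 163
  G: 243 + 0.61×(255−243) = 243 + 7.32 = 250.32 → 250
  B: 93 + 98.82 = 191.82 → 192
  → #a3fac0
94% tint:
  R: 20 + 0.94×(255−20) = 20 + 220.9 = 240.9 → 241
  G: 243 + 0.94×(255−243) = 243 + 11.28 = 254.28 → 254
  B: 93 + 152.28 = 245.28 → 245
  → #f1fef5

#a3fac0, #f1fef5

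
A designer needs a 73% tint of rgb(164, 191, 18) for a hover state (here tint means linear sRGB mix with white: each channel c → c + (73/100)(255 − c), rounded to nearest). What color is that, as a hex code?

#E6EEBF

Per channel, c → c + 0.73(255 − c):
  R: 164 + 66.43 = 230.43 → 230
  G: 191 + 46.72 = 237.72 → 238
  B: 18 + 0.73×(255−18) = 18 + 173.01 = 191.01 → 191
rgb(230, 238, 191) = #E6EEBF.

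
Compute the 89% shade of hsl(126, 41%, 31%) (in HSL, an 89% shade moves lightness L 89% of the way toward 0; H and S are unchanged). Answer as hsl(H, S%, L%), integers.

hsl(126, 41%, 3%)

L moves 89% from 31 toward 0: 31 − 27.59 = 3.41 → 3.
H and S are unchanged.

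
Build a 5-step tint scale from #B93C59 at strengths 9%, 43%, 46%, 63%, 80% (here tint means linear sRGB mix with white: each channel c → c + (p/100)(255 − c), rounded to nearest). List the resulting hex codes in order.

#BF4E68, #D790A0, #D996A5, #E5B7C2, #F1D8DE

#B93C59 is rgb(185, 60, 89).
9%: (185 + 6.3 = 191.3→191, 60 + 17.55 = 77.55→78, 89 + 14.94 = 103.94→104) → #BF4E68
43%: (185 + 30.1 = 215.1→215, 60 + 83.85 = 143.85→144, 89 + 71.38 = 160.38→160) → #D790A0
46%: (185 + 32.2 = 217.2→217, 60 + 89.7 = 149.7→150, 89 + 76.36 = 165.36→165) → #D996A5
63%: (185 + 44.1 = 229.1→229, 60 + 122.85 = 182.85→183, 89 + 104.58 = 193.58→194) → #E5B7C2
80%: (185 + 56 = 241→241, 60 + 156 = 216→216, 89 + 132.8 = 221.8→222) → #F1D8DE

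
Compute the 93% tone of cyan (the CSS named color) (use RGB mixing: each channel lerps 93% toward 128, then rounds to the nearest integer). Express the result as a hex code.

#778989

CSS cyan is rgb(0, 255, 255).
Lerp each channel 93% toward 128:
  R: 0 + 0.93×(128−0) = 0 + 119.04 = 119.04 → 119
  G: 255 − 118.11 = 136.89 → 137
  B: 255 + 0.93×(128−255) = 255 − 118.11 = 136.89 → 137
rgb(119, 137, 137) = #778989.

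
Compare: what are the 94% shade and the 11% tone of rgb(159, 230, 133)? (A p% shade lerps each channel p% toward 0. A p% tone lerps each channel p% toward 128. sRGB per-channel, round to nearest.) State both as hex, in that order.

#0a0e08, #9cdb84

94% shade:
  R: 159 + 0.94×(0−159) = 159 − 149.46 = 9.54 → 10
  G: 230 − 216.2 = 13.8 → 14
  B: 133 − 125.02 = 7.98 → 8
  → #0a0e08
11% tone:
  R: 159 + 0.11×(128−159) = 159 − 3.41 = 155.59 → 156
  G: 230 + 0.11×(128−230) = 230 − 11.22 = 218.78 → 219
  B: 133 + 0.11×(128−133) = 133 − 0.55 = 132.45 → 132
  → #9cdb84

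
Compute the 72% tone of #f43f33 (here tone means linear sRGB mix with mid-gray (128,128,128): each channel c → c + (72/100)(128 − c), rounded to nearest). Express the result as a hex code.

#a06e6a

#f43f33 is rgb(244, 63, 51).
Lerp each channel 72% toward 128:
  R: 244 − 83.52 = 160.48 → 160
  G: 63 + 0.72×(128−63) = 63 + 46.8 = 109.8 → 110
  B: 51 + 0.72×(128−51) = 51 + 55.44 = 106.44 → 106
rgb(160, 110, 106) = #a06e6a.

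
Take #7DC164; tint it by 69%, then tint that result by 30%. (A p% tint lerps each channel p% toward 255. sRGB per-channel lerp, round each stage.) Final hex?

#E3F2DD

#7DC164 is rgb(125, 193, 100).
A 69% tint moves each channel 69% toward 255:
  R: 125 + 0.69×(255−125) = 125 + 89.7 = 214.7 → 215
  G: 193 + 0.69×(255−193) = 193 + 42.78 = 235.78 → 236
  B: 100 + 0.69×(255−100) = 100 + 106.95 = 206.95 → 207
After the tint: rgb(215, 236, 207) = #D7ECCF.
Lerp each channel 30% toward 255:
  R: 215 + 0.3×(255−215) = 215 + 12 = 227 → 227
  G: 236 + 0.3×(255−236) = 236 + 5.7 = 241.7 → 242
  B: 207 + 14.4 = 221.4 → 221
rgb(227, 242, 221) = #E3F2DD.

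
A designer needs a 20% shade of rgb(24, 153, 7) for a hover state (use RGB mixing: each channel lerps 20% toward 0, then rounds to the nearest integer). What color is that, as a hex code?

A 20% shade moves each channel 20% toward 0:
  R: 24 + 0.2×(0−24) = 24 − 4.8 = 19.2 → 19
  G: 153 + 0.2×(0−153) = 153 − 30.6 = 122.4 → 122
  B: 7 + 0.2×(0−7) = 7 − 1.4 = 5.6 → 6
rgb(19, 122, 6) = #137a06.

#137a06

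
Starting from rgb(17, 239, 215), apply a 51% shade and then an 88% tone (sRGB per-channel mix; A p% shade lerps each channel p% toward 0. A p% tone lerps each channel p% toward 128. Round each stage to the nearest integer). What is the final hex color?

Per channel, c → c + 0.51(0 − c):
  R: 17 + 0.51×(0−17) = 17 − 8.67 = 8.33 → 8
  G: 239 + 0.51×(0−239) = 239 − 121.89 = 117.11 → 117
  B: 215 + 0.51×(0−215) = 215 − 109.65 = 105.35 → 105
After the shade: rgb(8, 117, 105) = #087569.
Lerp each channel 88% toward 128:
  R: 8 + 0.88×(128−8) = 8 + 105.6 = 113.6 → 114
  G: 117 + 0.88×(128−117) = 117 + 9.68 = 126.68 → 127
  B: 105 + 20.24 = 125.24 → 125
rgb(114, 127, 125) = #727F7D.

#727F7D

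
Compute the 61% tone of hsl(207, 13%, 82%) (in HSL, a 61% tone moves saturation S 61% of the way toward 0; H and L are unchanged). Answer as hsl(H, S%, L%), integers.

hsl(207, 5%, 82%)

S moves 61% from 13 toward 0: 13 − 7.93 = 5.07 → 5.
H and L are unchanged.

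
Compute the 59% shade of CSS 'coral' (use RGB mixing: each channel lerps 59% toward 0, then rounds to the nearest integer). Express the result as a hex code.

#693421

CSS coral is rgb(255, 127, 80).
Lerp each channel 59% toward 0:
  R: 255 − 150.45 = 104.55 → 105
  G: 127 + 0.59×(0−127) = 127 − 74.93 = 52.07 → 52
  B: 80 + 0.59×(0−80) = 80 − 47.2 = 32.8 → 33
rgb(105, 52, 33) = #693421.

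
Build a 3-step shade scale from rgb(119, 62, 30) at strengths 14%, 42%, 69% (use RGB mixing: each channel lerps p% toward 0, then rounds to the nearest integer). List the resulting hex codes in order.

#66351A, #452411, #251309

14%: (119 − 16.66 = 102.34→102, 62 − 8.68 = 53.32→53, 30 − 4.2 = 25.8→26) → #66351A
42%: (119 − 49.98 = 69.02→69, 62 − 26.04 = 35.96→36, 30 − 12.6 = 17.4→17) → #452411
69%: (119 − 82.11 = 36.89→37, 62 − 42.78 = 19.22→19, 30 − 20.7 = 9.3→9) → #251309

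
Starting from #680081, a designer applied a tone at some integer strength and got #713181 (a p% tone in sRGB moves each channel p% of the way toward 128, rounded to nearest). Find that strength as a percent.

#680081 is rgb(104, 0, 129); #713181 is rgb(113, 49, 129).
On the G channel (widest range): 49 ≈ 0 + (p/100)(128 − 0), so p ≈ 100×(49 − 0)/(128 − 0) = 4900/128 = 38.28.
p = 38 reproduces all three channels after rounding.

38%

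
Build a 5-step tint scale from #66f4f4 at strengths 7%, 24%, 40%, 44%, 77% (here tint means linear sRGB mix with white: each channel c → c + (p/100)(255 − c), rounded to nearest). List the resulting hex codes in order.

#66f4f4 is rgb(102, 244, 244).
7%: (102 + 10.71 = 112.71→113, 244 + 0.77 = 244.77→245, 244 + 0.77 = 244.77→245) → #71f5f5
24%: (102 + 36.72 = 138.72→139, 244 + 2.64 = 246.64→247, 244 + 2.64 = 246.64→247) → #8bf7f7
40%: (102 + 61.2 = 163.2→163, 244 + 4.4 = 248.4→248, 244 + 4.4 = 248.4→248) → #a3f8f8
44%: (102 + 67.32 = 169.32→169, 244 + 4.84 = 248.84→249, 244 + 4.84 = 248.84→249) → #a9f9f9
77%: (102 + 117.81 = 219.81→220, 244 + 8.47 = 252.47→252, 244 + 8.47 = 252.47→252) → #dcfcfc

#71f5f5, #8bf7f7, #a3f8f8, #a9f9f9, #dcfcfc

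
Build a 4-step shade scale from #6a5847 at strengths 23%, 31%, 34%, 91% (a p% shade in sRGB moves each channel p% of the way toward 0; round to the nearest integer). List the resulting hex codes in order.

#6a5847 is rgb(106, 88, 71).
23%: (106 − 24.38 = 81.62→82, 88 − 20.24 = 67.76→68, 71 − 16.33 = 54.67→55) → #524437
31%: (106 − 32.86 = 73.14→73, 88 − 27.28 = 60.72→61, 71 − 22.01 = 48.99→49) → #493d31
34%: (106 − 36.04 = 69.96→70, 88 − 29.92 = 58.08→58, 71 − 24.14 = 46.86→47) → #463a2f
91%: (106 − 96.46 = 9.54→10, 88 − 80.08 = 7.92→8, 71 − 64.61 = 6.39→6) → #0a0806

#524437, #493d31, #463a2f, #0a0806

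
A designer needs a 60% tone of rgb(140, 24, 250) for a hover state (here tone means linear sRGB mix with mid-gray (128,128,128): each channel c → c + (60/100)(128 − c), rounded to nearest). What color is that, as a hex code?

#8556b1

Per channel, c → c + 0.6(128 − c):
  R: 140 − 7.2 = 132.8 → 133
  G: 24 + 0.6×(128−24) = 24 + 62.4 = 86.4 → 86
  B: 250 + 0.6×(128−250) = 250 − 73.2 = 176.8 → 177
rgb(133, 86, 177) = #8556b1.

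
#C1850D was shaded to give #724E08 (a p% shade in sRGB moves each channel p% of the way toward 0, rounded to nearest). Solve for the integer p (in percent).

#C1850D is rgb(193, 133, 13); #724E08 is rgb(114, 78, 8).
On the R channel (widest range): 114 ≈ 193 + (p/100)(0 − 193), so p ≈ 100×(114 − 193)/(0 − 193) = -7900/-193 = 40.93.
p = 41 reproduces all three channels after rounding.

41%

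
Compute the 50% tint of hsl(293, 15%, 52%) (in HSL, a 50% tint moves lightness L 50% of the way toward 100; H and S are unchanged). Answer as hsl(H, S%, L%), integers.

hsl(293, 15%, 76%)

L moves 50% from 52 toward 100: 52 + 24 = 76 → 76.
H and S are unchanged.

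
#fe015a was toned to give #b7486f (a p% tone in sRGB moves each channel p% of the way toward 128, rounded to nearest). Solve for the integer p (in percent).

56%

#fe015a is rgb(254, 1, 90); #b7486f is rgb(183, 72, 111).
On the G channel (widest range): 72 ≈ 1 + (p/100)(128 − 1), so p ≈ 100×(72 − 1)/(128 − 1) = 7100/127 = 55.91.
p = 56 reproduces all three channels after rounding.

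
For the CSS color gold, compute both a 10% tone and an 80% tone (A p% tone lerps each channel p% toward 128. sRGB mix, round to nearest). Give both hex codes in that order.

#F2CE0D, #999166

CSS gold is rgb(255, 215, 0).
10% tone:
  R: 255 − 12.7 = 242.3 → 242
  G: 215 + 0.1×(128−215) = 215 − 8.7 = 206.3 → 206
  B: 0 + 12.8 = 12.8 → 13
  → #F2CE0D
80% tone:
  R: 255 + 0.8×(128−255) = 255 − 101.6 = 153.4 → 153
  G: 215 + 0.8×(128−215) = 215 − 69.6 = 145.4 → 145
  B: 0 + 102.4 = 102.4 → 102
  → #999166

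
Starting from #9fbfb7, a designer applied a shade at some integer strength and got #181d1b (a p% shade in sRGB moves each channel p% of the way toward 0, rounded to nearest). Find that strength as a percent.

#9fbfb7 is rgb(159, 191, 183); #181d1b is rgb(24, 29, 27).
On the G channel (widest range): 29 ≈ 191 + (p/100)(0 − 191), so p ≈ 100×(29 − 191)/(0 − 191) = -16200/-191 = 84.82.
p = 85 reproduces all three channels after rounding.

85%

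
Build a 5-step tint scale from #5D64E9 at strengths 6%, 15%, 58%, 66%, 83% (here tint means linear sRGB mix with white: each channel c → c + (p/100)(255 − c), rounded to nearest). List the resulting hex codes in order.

#676DEA, #757BEC, #BBBEF6, #C8CAF8, #E3E5FB

#5D64E9 is rgb(93, 100, 233).
6%: (93 + 9.72 = 102.72→103, 100 + 9.3 = 109.3→109, 233 + 1.32 = 234.32→234) → #676DEA
15%: (93 + 24.3 = 117.3→117, 100 + 23.25 = 123.25→123, 233 + 3.3 = 236.3→236) → #757BEC
58%: (93 + 93.96 = 186.96→187, 100 + 89.9 = 189.9→190, 233 + 12.76 = 245.76→246) → #BBBEF6
66%: (93 + 106.92 = 199.92→200, 100 + 102.3 = 202.3→202, 233 + 14.52 = 247.52→248) → #C8CAF8
83%: (93 + 134.46 = 227.46→227, 100 + 128.65 = 228.65→229, 233 + 18.26 = 251.26→251) → #E3E5FB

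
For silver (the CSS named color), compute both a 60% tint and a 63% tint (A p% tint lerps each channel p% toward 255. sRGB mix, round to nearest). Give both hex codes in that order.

CSS silver is rgb(192, 192, 192).
60% tint:
  R: 192 + 0.6×(255−192) = 192 + 37.8 = 229.8 → 230
  G: 192 + 0.6×(255−192) = 192 + 37.8 = 229.8 → 230
  B: 192 + 0.6×(255−192) = 192 + 37.8 = 229.8 → 230
  → #E6E6E6
63% tint:
  R: 192 + 0.63×(255−192) = 192 + 39.69 = 231.69 → 232
  G: 192 + 0.63×(255−192) = 192 + 39.69 = 231.69 → 232
  B: 192 + 0.63×(255−192) = 192 + 39.69 = 231.69 → 232
  → #E8E8E8

#E6E6E6, #E8E8E8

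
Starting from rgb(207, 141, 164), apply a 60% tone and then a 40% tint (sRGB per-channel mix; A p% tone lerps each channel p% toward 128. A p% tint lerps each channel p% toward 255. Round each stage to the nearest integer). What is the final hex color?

#C6B6BB

A 60% tone moves each channel 60% toward 128:
  R: 207 − 47.4 = 159.6 → 160
  G: 141 + 0.6×(128−141) = 141 − 7.8 = 133.2 → 133
  B: 164 + 0.6×(128−164) = 164 − 21.6 = 142.4 → 142
After the tone: rgb(160, 133, 142) = #A0858E.
A 40% tint moves each channel 40% toward 255:
  R: 160 + 0.4×(255−160) = 160 + 38 = 198 → 198
  G: 133 + 48.8 = 181.8 → 182
  B: 142 + 0.4×(255−142) = 142 + 45.2 = 187.2 → 187
rgb(198, 182, 187) = #C6B6BB.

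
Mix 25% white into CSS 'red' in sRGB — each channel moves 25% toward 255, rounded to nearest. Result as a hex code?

CSS red is rgb(255, 0, 0).
A 25% tint moves each channel 25% toward 255:
  R: 255 + 0.25×(255−255) = 255 + 0 = 255 → 255
  G: 0 + 0.25×(255−0) = 0 + 63.75 = 63.75 → 64
  B: 0 + 0.25×(255−0) = 0 + 63.75 = 63.75 → 64
rgb(255, 64, 64) = #FF4040.

#FF4040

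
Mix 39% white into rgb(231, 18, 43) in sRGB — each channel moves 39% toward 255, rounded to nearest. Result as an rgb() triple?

rgb(240, 110, 126)

A 39% tint moves each channel 39% toward 255:
  R: 231 + 9.36 = 240.36 → 240
  G: 18 + 92.43 = 110.43 → 110
  B: 43 + 82.68 = 125.68 → 126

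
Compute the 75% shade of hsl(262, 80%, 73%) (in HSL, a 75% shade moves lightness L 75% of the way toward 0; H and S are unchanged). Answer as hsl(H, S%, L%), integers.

hsl(262, 80%, 18%)

L moves 75% from 73 toward 0: 73 − 54.75 = 18.25 → 18.
H and S are unchanged.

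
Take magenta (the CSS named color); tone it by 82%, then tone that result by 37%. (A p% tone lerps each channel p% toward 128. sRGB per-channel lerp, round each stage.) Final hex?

CSS magenta is rgb(255, 0, 255).
Lerp each channel 82% toward 128:
  R: 255 + 0.82×(128−255) = 255 − 104.14 = 150.86 → 151
  G: 0 + 0.82×(128−0) = 0 + 104.96 = 104.96 → 105
  B: 255 + 0.82×(128−255) = 255 − 104.14 = 150.86 → 151
After the tone: rgb(151, 105, 151) = #976997.
Lerp each channel 37% toward 128:
  R: 151 + 0.37×(128−151) = 151 − 8.51 = 142.49 → 142
  G: 105 + 0.37×(128−105) = 105 + 8.51 = 113.51 → 114
  B: 151 − 8.51 = 142.49 → 142
rgb(142, 114, 142) = #8E728E.

#8E728E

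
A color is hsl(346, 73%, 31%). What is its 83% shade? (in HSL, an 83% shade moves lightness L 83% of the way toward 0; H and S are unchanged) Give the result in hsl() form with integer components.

hsl(346, 73%, 5%)

L moves 83% from 31 toward 0: 31 − 25.73 = 5.27 → 5.
H and S are unchanged.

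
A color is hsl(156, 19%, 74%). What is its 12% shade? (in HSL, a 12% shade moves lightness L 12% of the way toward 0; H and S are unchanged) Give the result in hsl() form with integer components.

hsl(156, 19%, 65%)

L moves 12% from 74 toward 0: 74 − 8.88 = 65.12 → 65.
H and S are unchanged.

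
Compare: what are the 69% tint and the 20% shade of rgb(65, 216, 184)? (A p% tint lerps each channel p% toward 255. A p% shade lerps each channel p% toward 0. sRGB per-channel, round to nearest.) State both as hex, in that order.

#C4F3E9, #34AD93

69% tint:
  R: 65 + 0.69×(255−65) = 65 + 131.1 = 196.1 → 196
  G: 216 + 26.91 = 242.91 → 243
  B: 184 + 48.99 = 232.99 → 233
  → #C4F3E9
20% shade:
  R: 65 + 0.2×(0−65) = 65 − 13 = 52 → 52
  G: 216 + 0.2×(0−216) = 216 − 43.2 = 172.8 → 173
  B: 184 + 0.2×(0−184) = 184 − 36.8 = 147.2 → 147
  → #34AD93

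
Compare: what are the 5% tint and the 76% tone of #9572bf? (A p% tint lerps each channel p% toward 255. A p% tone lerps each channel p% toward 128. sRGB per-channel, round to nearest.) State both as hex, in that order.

#9572bf is rgb(149, 114, 191).
5% tint:
  R: 149 + 0.05×(255−149) = 149 + 5.3 = 154.3 → 154
  G: 114 + 0.05×(255−114) = 114 + 7.05 = 121.05 → 121
  B: 191 + 3.2 = 194.2 → 194
  → #9a79c2
76% tone:
  R: 149 + 0.76×(128−149) = 149 − 15.96 = 133.04 → 133
  G: 114 + 0.76×(128−114) = 114 + 10.64 = 124.64 → 125
  B: 191 − 47.88 = 143.12 → 143
  → #857d8f

#9a79c2, #857d8f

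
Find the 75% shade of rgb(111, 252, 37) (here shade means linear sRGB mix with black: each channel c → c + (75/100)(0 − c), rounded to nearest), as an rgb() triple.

rgb(28, 63, 9)

Per channel, c → c + 0.75(0 − c):
  R: 111 + 0.75×(0−111) = 111 − 83.25 = 27.75 → 28
  G: 252 − 189 = 63 → 63
  B: 37 − 27.75 = 9.25 → 9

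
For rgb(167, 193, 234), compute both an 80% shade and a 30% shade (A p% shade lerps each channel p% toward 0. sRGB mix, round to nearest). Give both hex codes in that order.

80% shade:
  R: 167 + 0.8×(0−167) = 167 − 133.6 = 33.4 → 33
  G: 193 + 0.8×(0−193) = 193 − 154.4 = 38.6 → 39
  B: 234 − 187.2 = 46.8 → 47
  → #21272f
30% shade:
  R: 167 + 0.3×(0−167) = 167 − 50.1 = 116.9 → 117
  G: 193 + 0.3×(0−193) = 193 − 57.9 = 135.1 → 135
  B: 234 + 0.3×(0−234) = 234 − 70.2 = 163.8 → 164
  → #7587a4

#21272f, #7587a4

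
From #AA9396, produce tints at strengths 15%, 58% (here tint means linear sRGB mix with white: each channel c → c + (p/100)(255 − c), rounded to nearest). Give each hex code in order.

#B7A3A6, #DBD2D3

#AA9396 is rgb(170, 147, 150).
15%: (170 + 12.75 = 182.75→183, 147 + 16.2 = 163.2→163, 150 + 15.75 = 165.75→166) → #B7A3A6
58%: (170 + 49.3 = 219.3→219, 147 + 62.64 = 209.64→210, 150 + 60.9 = 210.9→211) → #DBD2D3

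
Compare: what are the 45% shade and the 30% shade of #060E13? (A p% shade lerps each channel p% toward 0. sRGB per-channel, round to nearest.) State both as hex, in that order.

#060E13 is rgb(6, 14, 19).
45% shade:
  R: 6 + 0.45×(0−6) = 6 − 2.7 = 3.3 → 3
  G: 14 − 6.3 = 7.7 → 8
  B: 19 + 0.45×(0−19) = 19 − 8.55 = 10.45 → 10
  → #03080A
30% shade:
  R: 6 + 0.3×(0−6) = 6 − 1.8 = 4.2 → 4
  G: 14 + 0.3×(0−14) = 14 − 4.2 = 9.8 → 10
  B: 19 − 5.7 = 13.3 → 13
  → #040A0D

#03080A, #040A0D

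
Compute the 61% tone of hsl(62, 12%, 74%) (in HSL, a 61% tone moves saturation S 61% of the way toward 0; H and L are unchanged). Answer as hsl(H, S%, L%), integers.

hsl(62, 5%, 74%)

S moves 61% from 12 toward 0: 12 − 7.32 = 4.68 → 5.
H and L are unchanged.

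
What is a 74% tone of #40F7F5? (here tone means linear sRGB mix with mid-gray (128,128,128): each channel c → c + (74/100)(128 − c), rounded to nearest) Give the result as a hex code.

#6F9F9E

#40F7F5 is rgb(64, 247, 245).
A 74% tone moves each channel 74% toward 128:
  R: 64 + 0.74×(128−64) = 64 + 47.36 = 111.36 → 111
  G: 247 − 88.06 = 158.94 → 159
  B: 245 − 86.58 = 158.42 → 158
rgb(111, 159, 158) = #6F9F9E.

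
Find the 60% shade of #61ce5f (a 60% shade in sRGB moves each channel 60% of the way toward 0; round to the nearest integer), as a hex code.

#61ce5f is rgb(97, 206, 95).
A 60% shade moves each channel 60% toward 0:
  R: 97 − 58.2 = 38.8 → 39
  G: 206 + 0.6×(0−206) = 206 − 123.6 = 82.4 → 82
  B: 95 + 0.6×(0−95) = 95 − 57 = 38 → 38
rgb(39, 82, 38) = #275226.

#275226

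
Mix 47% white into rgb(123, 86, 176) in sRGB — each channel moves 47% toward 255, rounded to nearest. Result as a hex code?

Lerp each channel 47% toward 255:
  R: 123 + 0.47×(255−123) = 123 + 62.04 = 185.04 → 185
  G: 86 + 0.47×(255−86) = 86 + 79.43 = 165.43 → 165
  B: 176 + 0.47×(255−176) = 176 + 37.13 = 213.13 → 213
rgb(185, 165, 213) = #B9A5D5.

#B9A5D5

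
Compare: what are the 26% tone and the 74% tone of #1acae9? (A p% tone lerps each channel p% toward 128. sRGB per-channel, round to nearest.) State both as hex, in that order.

#1acae9 is rgb(26, 202, 233).
26% tone:
  R: 26 + 0.26×(128−26) = 26 + 26.52 = 52.52 → 53
  G: 202 + 0.26×(128−202) = 202 − 19.24 = 182.76 → 183
  B: 233 + 0.26×(128−233) = 233 − 27.3 = 205.7 → 206
  → #35b7ce
74% tone:
  R: 26 + 75.48 = 101.48 → 101
  G: 202 + 0.74×(128−202) = 202 − 54.76 = 147.24 → 147
  B: 233 + 0.74×(128−233) = 233 − 77.7 = 155.3 → 155
  → #65939b

#35b7ce, #65939b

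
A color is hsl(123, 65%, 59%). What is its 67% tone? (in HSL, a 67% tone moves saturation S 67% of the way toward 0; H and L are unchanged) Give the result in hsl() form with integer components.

hsl(123, 21%, 59%)

S moves 67% from 65 toward 0: 65 − 43.55 = 21.45 → 21.
H and L are unchanged.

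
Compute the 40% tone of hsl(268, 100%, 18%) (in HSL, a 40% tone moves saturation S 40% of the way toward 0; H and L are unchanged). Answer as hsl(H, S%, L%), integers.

hsl(268, 60%, 18%)

S moves 40% from 100 toward 0: 100 − 40 = 60 → 60.
H and L are unchanged.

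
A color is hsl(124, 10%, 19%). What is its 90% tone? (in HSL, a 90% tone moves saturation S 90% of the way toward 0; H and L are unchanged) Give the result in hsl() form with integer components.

hsl(124, 1%, 19%)

S moves 90% from 10 toward 0: 10 − 9 = 1 → 1.
H and L are unchanged.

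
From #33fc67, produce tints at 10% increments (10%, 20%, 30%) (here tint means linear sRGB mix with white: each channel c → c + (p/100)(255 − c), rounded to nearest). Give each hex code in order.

#33fc67 is rgb(51, 252, 103).
10%: (51 + 20.4 = 71.4→71, 252→252, 103 + 15.2 = 118.2→118) → #47fc76
20%: (51 + 40.8 = 91.8→92, 252 + 0.6 = 252.6→253, 103 + 30.4 = 133.4→133) → #5cfd85
30%: (51 + 61.2 = 112.2→112, 252 + 0.9 = 252.9→253, 103 + 45.6 = 148.6→149) → #70fd95

#47fc76, #5cfd85, #70fd95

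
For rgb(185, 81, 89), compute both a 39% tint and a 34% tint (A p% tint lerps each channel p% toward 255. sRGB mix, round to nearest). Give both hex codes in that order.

#D4959A, #D18C91

39% tint:
  R: 185 + 0.39×(255−185) = 185 + 27.3 = 212.3 → 212
  G: 81 + 0.39×(255−81) = 81 + 67.86 = 148.86 → 149
  B: 89 + 0.39×(255−89) = 89 + 64.74 = 153.74 → 154
  → #D4959A
34% tint:
  R: 185 + 23.8 = 208.8 → 209
  G: 81 + 0.34×(255−81) = 81 + 59.16 = 140.16 → 140
  B: 89 + 0.34×(255−89) = 89 + 56.44 = 145.44 → 145
  → #D18C91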